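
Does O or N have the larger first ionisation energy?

N

Across a period the outer electron is held more tightly (higher IE₁); down a group it sits in a higher shell, more shielded, and comes off more easily.
All lie in period 2; the across-period trend (first ionization energy increases left to right) applies, with the exception below.
Note the exception: N has a higher first ionization energy than O, contrary to the simple trend — pairing an electron in O's 2p⁴ costs repulsion energy, so O ionizes more easily than half-filled N (2p³).
Approximate values (kJ/mol): N 1402, O 1314.
So N has the larger first ionisation energy (N > O).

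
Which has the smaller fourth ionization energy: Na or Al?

Na

Consider each +3 ion: Na³⁺ is already 2 electrons into the core; Al³⁺ is the bare [Ne] core.
All of these are removing an electron from a noble-gas core or deeper; the smaller core (lower principal quantum number) is held far more tightly, and within a period the higher nuclear charge binds the same core more tightly.
Tabulated IE_4 (kJ/mol): Na 9543, Al 11577.
Overall IE_4 order: Na < Al.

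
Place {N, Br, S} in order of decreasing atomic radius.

Br > S > N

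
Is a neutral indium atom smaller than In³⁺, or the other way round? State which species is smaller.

Forming In³⁺ removes 3 electrons from In. Fewer electrons for the same nuclear charge means less shielding and a higher Z_eff on the remaining electrons, and for main-group metals the entire outer shell is lost.
A cation is smaller than its parent atom: In³⁺ < In.

In³⁺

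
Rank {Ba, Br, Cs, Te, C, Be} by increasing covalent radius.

C < Be < Br < Te < Ba < Cs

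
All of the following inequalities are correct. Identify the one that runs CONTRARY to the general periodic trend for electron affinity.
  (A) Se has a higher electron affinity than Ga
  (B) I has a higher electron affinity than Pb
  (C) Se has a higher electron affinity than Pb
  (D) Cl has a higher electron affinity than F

(D)

The general trend: electron affinity increases across a period and decreases down a group.
(A) Se (period 4, group 16) vs Ga (period 4, group 13): the stated order agrees with the simple trend.
(B) I (period 5, group 17) vs Pb (period 6, group 14): the stated order agrees with the simple trend.
(C) Se (period 4, group 16) vs Pb (period 6, group 14): the stated order agrees with the simple trend.
(D) Cl (period 3, group 17) vs F (period 2, group 17): the stated order contradicts the simple trend.
The exception is (D): F's small 2p subshell makes the incoming electron feel strong e⁻–e⁻ repulsion, so Cl actually releases more energy on gaining an electron.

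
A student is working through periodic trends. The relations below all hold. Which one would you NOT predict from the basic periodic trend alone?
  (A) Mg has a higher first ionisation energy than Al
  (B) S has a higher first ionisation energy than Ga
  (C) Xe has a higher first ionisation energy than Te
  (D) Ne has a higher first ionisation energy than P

(A)

The general trend: first ionisation energy increases across a period and decreases down a group.
(A) Mg (period 3, group 2) vs Al (period 3, group 13): the stated order contradicts the simple trend.
(B) S (period 3, group 16) vs Ga (period 4, group 13): the stated order agrees with the simple trend.
(C) Xe (period 5, group 18) vs Te (period 5, group 16): the stated order agrees with the simple trend.
(D) Ne (period 2, group 18) vs P (period 3, group 15): the stated order agrees with the simple trend.
The exception is (A): Al's single 3p electron is easier to remove than one from Mg's filled 3s².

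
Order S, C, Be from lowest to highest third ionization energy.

S, C, Be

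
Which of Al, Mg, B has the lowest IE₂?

Mg

After 1 electron has been removed, what remains? Al⁺ still has 2 valence electrons; Mg⁺ still has 1 valence electron; B⁺ still has 2 valence electrons.
All are still removing valence electrons, so compare the +1 ions as you would atoms: IE_2 generally rises across a period (higher Z_eff) and falls down a group (larger shell), subject to the usual subshell exceptions.
Valence configurations: Al⁺ [Ne]3s², Mg⁺ [Ne]3s¹, B⁺ [He]2s².
Approximate IE_2 values (kJ/mol): Al 1817, Mg 1451, B 2427.
So the second ionization energies run Mg < Al < B.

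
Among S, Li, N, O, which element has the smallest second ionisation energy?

S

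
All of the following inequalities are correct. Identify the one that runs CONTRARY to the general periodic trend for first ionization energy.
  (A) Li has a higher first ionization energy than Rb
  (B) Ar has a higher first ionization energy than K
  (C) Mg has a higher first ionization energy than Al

The general trend: first ionization energy increases across a period and decreases down a group.
(A) Li (period 2, group 1) vs Rb (period 5, group 1): the stated order agrees with the simple trend.
(B) Ar (period 3, group 18) vs K (period 4, group 1): the stated order agrees with the simple trend.
(C) Mg (period 3, group 2) vs Al (period 3, group 13): the stated order contradicts the simple trend.
The exception is (C): Al's single 3p electron is easier to remove than one from Mg's filled 3s².

(C)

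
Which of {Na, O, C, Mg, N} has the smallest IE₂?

Consider each +1 ion: Na⁺ is the bare [Ne] core; O⁺ still has 5 valence electrons; C⁺ still has 3 valence electrons; Mg⁺ still has 1 valence electron; N⁺ still has 4 valence electrons.
Pulling an electron out of a noble-gas core costs far more than removing a remaining valence electron, so Na sits at the high end of IE_2.
Valence configurations: O⁺ [He]2s²2p³, C⁺ [He]2s²2p¹, Mg⁺ [Ne]3s¹, N⁺ [He]2s²2p².
Approximate IE_2 values (kJ/mol): Na 4562, O 3388, C 2353, Mg 1451, N 2856.
Overall IE_2 order: Mg < C < N < O < Na.

Mg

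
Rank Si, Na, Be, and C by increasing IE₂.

After 1 electron has been removed, what remains? Si⁺ still has 3 valence electrons; Na⁺ is the bare [Ne] core; Be⁺ still has 1 valence electron; C⁺ still has 3 valence electrons.
Breaking into a closed-shell core is much more expensive than removing a leftover valence electron — Na has the largest IE_2 here.
Valence configurations: Si⁺ [Ne]3s²3p¹, Be⁺ [He]2s¹, C⁺ [He]2s²2p¹.
The numbers (kJ/mol): Si 1577, Na 4562, Be 1757, C 2353.
Hence IE_2: Si < Be < C < Na.

Si, Be, C, Na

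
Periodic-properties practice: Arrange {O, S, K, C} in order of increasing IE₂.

IE_2 is the cost of taking one more electron from the +1 cation: O⁺ still has 5 valence electrons; S⁺ still has 5 valence electrons; K⁺ is the bare [Ar] core; C⁺ still has 3 valence electrons.
Usually core removal costs more than valence removal, but here the competition is close: a tightly held n=2 valence electron can cost more to remove than an n=3 core electron, so the actual values have to decide it.
Valence configurations: O⁺ [He]2s²2p³, S⁺ [Ne]3s²3p³, C⁺ [He]2s²2p¹.
Tabulated IE_2 (kJ/mol): O 3388, S 2252, K 3052, C 2353.
So the second ionization energies run S < C < K < O.

S, C, K, O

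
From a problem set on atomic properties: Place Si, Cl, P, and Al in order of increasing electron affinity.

Al is in period 3, group 13; Si is in period 3, group 14; P is in period 3, group 15; Cl is in period 3, group 17.
EA tends to increase across a period and decrease down a group, though the pattern is less regular than for IE or radius.
All lie in period 3; the across-period trend (electron affinity increases left to right) applies, with the exception below.
Note the exception: Si has a higher electron affinity than P, contrary to the simple trend — adding an electron to P's half-filled 3p³ is unfavourable, so Si (3p²) has the more exothermic EA.
For reference (kJ/mol): Al 42, Si 134, P 72, Cl 349.
So from lowest to highest: Al < P < Si < Cl.

Al, P, Si, Cl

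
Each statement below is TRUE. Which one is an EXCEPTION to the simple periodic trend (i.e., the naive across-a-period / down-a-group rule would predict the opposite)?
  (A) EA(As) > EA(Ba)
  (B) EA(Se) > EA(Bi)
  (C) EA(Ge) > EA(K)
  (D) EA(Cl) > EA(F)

The general trend: electron affinity increases across a period and decreases down a group.
(A) As (period 4, group 15) vs Ba (period 6, group 2): the stated order agrees with the simple trend.
(B) Se (period 4, group 16) vs Bi (period 6, group 15): the stated order agrees with the simple trend.
(C) Ge (period 4, group 14) vs K (period 4, group 1): the stated order agrees with the simple trend.
(D) Cl (period 3, group 17) vs F (period 2, group 17): the stated order contradicts the simple trend.
The exception is (D): F's small 2p subshell makes the incoming electron feel strong e⁻–e⁻ repulsion, so Cl actually releases more energy on gaining an electron.

(D)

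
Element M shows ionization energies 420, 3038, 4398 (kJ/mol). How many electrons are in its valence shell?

1

Look for the largest jump between consecutive ionization energies: IE2/IE1 ≈ 7.2, far larger than any earlier ratio.
That jump marks the point where a core electron is being removed. So the atom has 1 valence electron.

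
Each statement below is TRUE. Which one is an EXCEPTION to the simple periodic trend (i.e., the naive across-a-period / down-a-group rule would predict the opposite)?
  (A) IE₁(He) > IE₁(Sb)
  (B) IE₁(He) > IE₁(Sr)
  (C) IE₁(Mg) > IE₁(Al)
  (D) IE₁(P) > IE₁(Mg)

The general trend: first ionization energy increases across a period and decreases down a group.
(A) He (period 1, group 18) vs Sb (period 5, group 15): the stated order agrees with the simple trend.
(B) He (period 1, group 18) vs Sr (period 5, group 2): the stated order agrees with the simple trend.
(C) Mg (period 3, group 2) vs Al (period 3, group 13): the stated order contradicts the simple trend.
(D) P (period 3, group 15) vs Mg (period 3, group 2): the stated order agrees with the simple trend.
The exception is (C): Al's single 3p electron is easier to remove than one from Mg's filled 3s².

(C)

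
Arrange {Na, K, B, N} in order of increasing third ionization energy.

B, K, N, Na

IE_3 is the cost of taking one more electron from the +2 cation: Na²⁺ is already 1 electron into the core; K²⁺ is already 1 electron into the core; B²⁺ still has 1 valence electron; N²⁺ still has 3 valence electrons.
Usually core removal costs more than valence removal, but here the competition is close: a tightly held n=2 valence electron can cost more to remove than an n=3 core electron, so the actual values have to decide it.
Valence configurations: B²⁺ [He]2s¹, N²⁺ [He]2s²2p¹.
Tabulated IE_3 (kJ/mol): Na 6910, K 4420, B 3660, N 4578.
Putting it together, IE_3: B < K < N < Na.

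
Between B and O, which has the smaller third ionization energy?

B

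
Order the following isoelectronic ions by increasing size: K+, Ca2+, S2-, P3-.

All of these have 18 electrons, so size is governed by nuclear charge alone: the more protons, the stronger the pull on the same electron cloud, and the smaller the ion.
Nuclear charges: Ca2+ (Z=20), K+ (Z=19), S2- (Z=16), P3- (Z=15).
Smallest to largest: Ca2+ < K+ < S2- < P3-.

Ca2+ < K+ < S2- < P3-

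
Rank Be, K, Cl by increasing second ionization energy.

After 1 electron has been removed, what remains? Be⁺ still has 1 valence electron; K⁺ is the bare [Ar] core; Cl⁺ still has 6 valence electrons.
Core electrons are held far more tightly than valence electrons, so K tops the IE_2 order.
Valence configurations: Be⁺ [He]2s¹, Cl⁺ [Ne]3s²3p⁴.
Tabulated IE_2 (kJ/mol): Be 1757, K 3052, Cl 2298.
Hence IE_2: Be < Cl < K.

Be < Cl < K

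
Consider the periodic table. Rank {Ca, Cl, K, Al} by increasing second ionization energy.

Ca, Al, Cl, K

After 1 electron has been removed, what remains? Ca⁺ still has 1 valence electron; Cl⁺ still has 6 valence electrons; K⁺ is the bare [Ar] core; Al⁺ still has 2 valence electrons.
Core electrons are held far more tightly than valence electrons, so K tops the IE_2 order.
Valence configurations: Ca⁺ [Ar]4s¹, Cl⁺ [Ne]3s²3p⁴, Al⁺ [Ne]3s².
Approximate IE_2 values (kJ/mol): Ca 1145, Cl 2298, K 3052, Al 1817.
So the second ionization energies run Ca < Al < Cl < K.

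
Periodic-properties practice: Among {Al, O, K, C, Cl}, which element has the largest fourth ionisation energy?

The fourth ionization energy removes an electron from the +3 ion. For each element: Al³⁺ is the bare [Ne] core; O³⁺ still has 3 valence electrons; K³⁺ is already 2 electrons into the core; C³⁺ still has 1 valence electron; Cl³⁺ still has 4 valence electrons.
Usually core removal costs more than valence removal, but here the competition is close: a tightly held n=2 valence electron can cost more to remove than an n=3 core electron, so the actual values have to decide it.
Valence configurations: O³⁺ [He]2s²2p¹, C³⁺ [He]2s¹, Cl³⁺ [Ne]3s²3p².
The numbers (kJ/mol): Al 11577, O 7469, K 5877, C 6223, Cl 5159.
So the fourth ionization energies run Cl < K < C < O < Al.

Al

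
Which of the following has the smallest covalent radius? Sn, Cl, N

N

N is in period 2, group 15; Cl is in period 3, group 17; Sn is in period 5, group 14.
Across a period the added protons contract the valence shell; down a group each new principal shell makes the atom larger.
These span different periods and groups, so the two trends combine.
Cl > N: the two effects oppose for this pair; the down-group effect wins (99 vs 71 pm).
Sn > Cl: relative to Cl, both the across-period and down-group shifts push Sn's atomic radius up.
Tabulated atomic radius (pm): N 71, Cl 99, Sn 140.
The smallest covalent radius among these belongs to N.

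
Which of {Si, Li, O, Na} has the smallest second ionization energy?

Consider each +1 ion: Si⁺ still has 3 valence electrons; Li⁺ is the bare [He] core; O⁺ still has 5 valence electrons; Na⁺ is the bare [Ne] core.
Pulling an electron out of a noble-gas core costs far more than removing a remaining valence electron, so Na and Li sit at the high end of IE_2.
Valence configurations: Si⁺ [Ne]3s²3p¹, O⁺ [He]2s²2p³.
The numbers (kJ/mol): Si 1577, Li 7298, O 3388, Na 4562.
Putting it together, IE_2: Si < O < Na < Li.

Si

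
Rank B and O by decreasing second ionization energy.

IE_2 is the cost of taking one more electron from the +1 cation: B⁺ still has 2 valence electrons; O⁺ still has 5 valence electrons.
All are still removing valence electrons, so compare the +1 ions as you would atoms: IE_2 generally rises across a period (higher Z_eff) and falls down a group (larger shell), subject to the usual subshell exceptions.
Valence configurations: B⁺ [He]2s², O⁺ [He]2s²2p³.
Tabulated IE_2 (kJ/mol): B 2427, O 3388.
So the second ionization energies run B < O.

O, B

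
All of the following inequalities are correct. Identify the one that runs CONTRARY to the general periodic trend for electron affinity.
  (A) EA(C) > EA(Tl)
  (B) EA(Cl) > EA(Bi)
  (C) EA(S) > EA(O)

The general trend: electron affinity increases across a period and decreases down a group.
(A) C (period 2, group 14) vs Tl (period 6, group 13): the stated order agrees with the simple trend.
(B) Cl (period 3, group 17) vs Bi (period 6, group 15): the stated order agrees with the simple trend.
(C) S (period 3, group 16) vs O (period 2, group 16): the stated order contradicts the simple trend.
The exception is (C): the compact 2p subshell of O repels the added electron more than S's larger 3p does.

(C)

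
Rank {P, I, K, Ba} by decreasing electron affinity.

I > P > K > Ba

P is in period 3, group 15; K is in period 4, group 1; I is in period 5, group 17; Ba is in period 6, group 2.
Adding an electron releases more energy for atoms nearer the top right (short of the noble gases).
Neither a single period nor a single group — weigh both effects.
K > Ba: the two effects oppose for this pair; the down-group effect wins (48 vs 14 kJ/mol).
P > K: both effects reinforce here, so P is clearly the higher of the two.
I > P: the two effects oppose for this pair; the across-period effect wins (295 vs 72 kJ/mol).
Tabulated electron affinity (kJ/mol): P 72, K 48, I 295, Ba 14.
So from highest to lowest: I > P > K > Ba.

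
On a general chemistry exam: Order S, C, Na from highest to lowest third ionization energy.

Na > C > S

After 2 electrons have been removed, what remains? S²⁺ still has 4 valence electrons; C²⁺ still has 2 valence electrons; Na²⁺ is already 1 electron into the core.
Core electrons are held far more tightly than valence electrons, so Na tops the IE_3 order.
Valence configurations: S²⁺ [Ne]3s²3p², C²⁺ [He]2s².
The numbers (kJ/mol): S 3357, C 4620, Na 6910.
Putting it together, IE_3: S < C < Na.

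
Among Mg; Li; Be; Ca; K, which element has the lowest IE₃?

K

The third ionization energy removes an electron from the +2 ion. For each element: Mg²⁺ is the bare [Ne] core; Li²⁺ is already 1 electron into the core; Be²⁺ is the bare [He] core; Ca²⁺ is the bare [Ar] core; K²⁺ is already 1 electron into the core.
All of these are removing an electron from a noble-gas core or deeper; the smaller core (lower principal quantum number) is held far more tightly, and within a period the higher nuclear charge binds the same core more tightly.
Tabulated IE_3 (kJ/mol): Mg 7733, Li 11815, Be 14849, Ca 4912, K 4420.
Hence IE_3: K < Ca < Mg < Li < Be.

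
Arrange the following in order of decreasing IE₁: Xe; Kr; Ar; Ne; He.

He is in period 1, group 18; Ne is in period 2, group 18; Ar is in period 3, group 18; Kr is in period 4, group 18; Xe is in period 5, group 18.
IE₁ increases left→right with effective nuclear charge and decreases top→bottom as the valence shell moves farther out.
All are in group 18, so first ionization energy increases up the group.
So from highest to lowest: He > Ne > Ar > Kr > Xe.

He > Ne > Ar > Kr > Xe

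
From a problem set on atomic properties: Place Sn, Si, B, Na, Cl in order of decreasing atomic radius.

Na > Sn > Si > Cl > B

Across a period the added protons contract the valence shell; down a group each new principal shell makes the atom larger.
Here both period and group differ, so the two effects have to be weighed against each other.
Cl > B: the two effects oppose for this pair; the down-group effect wins (99 vs 85 pm).
Si > Cl: Si lies to the left of Cl in period 3, so the across-period effect alone puts Si larger.
Sn > Si: they share group 14; the group trend gives Sn the larger value.
Na > Sn: period and group pull opposite ways; the across-period shift dominates (155 vs 140 pm).
Approximate values (pm): B 85, Na 155, Si 116, Cl 99, Sn 140.
So from largest to smallest: Na > Sn > Si > Cl > B.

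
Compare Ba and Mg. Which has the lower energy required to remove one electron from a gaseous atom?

Ba

IE₁ increases left→right with effective nuclear charge and decreases top→bottom as the valence shell moves farther out.
All are in group 2, so first ionization energy increases up the group.
So Ba has the lower energy required to remove one electron from a gaseous atom (Ba < Mg).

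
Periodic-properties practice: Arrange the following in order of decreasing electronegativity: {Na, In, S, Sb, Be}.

Smaller atoms with higher effective nuclear charge are more electronegative.
These span different periods and groups, so the two trends combine.
Be > Na: relative to Na, both the across-period and down-group shifts push Be's electronegativity up.
In > Be: period and group pull opposite ways; the across-period shift dominates (1.78 vs 1.57).
Sb > In: Sb lies to the right of In in period 5, so the across-period effect alone puts Sb higher.
S > Sb: both effects reinforce here, so S is clearly the higher of the two.
For reference (Pauling): Be 1.57, Na 0.93, S 2.58, In 1.78, Sb 2.05.
So from highest to lowest: S > Sb > In > Be > Na.

S > Sb > In > Be > Na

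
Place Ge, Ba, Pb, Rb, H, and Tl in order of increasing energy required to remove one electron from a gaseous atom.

Rb < Ba < Tl < Pb < Ge < H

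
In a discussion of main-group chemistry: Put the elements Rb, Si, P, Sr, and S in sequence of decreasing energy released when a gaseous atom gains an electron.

S, Si, P, Rb, Sr

Si is in period 3, group 14; P is in period 3, group 15; S is in period 3, group 16; Rb is in period 5, group 1; Sr is in period 5, group 2.
Adding an electron releases more energy for atoms nearer the top right (short of the noble gases).
Neither a single period nor a single group — weigh both effects.
Rb > Sr: this pair runs against the simple trend — see the exception note.
P > Rb: both effects reinforce here, so P is clearly the higher of the two.
Si > P: this pair runs against the simple trend — see the exception note.
S > Si: both are in period 3; the period trend gives S the larger value.
Note the exception: Rb has a higher electron affinity than Sr, contrary to the simple trend — adding an electron to Sr (ns²) has to open a new, higher-energy np subshell, which is unfavourable.
Note the exception: Si has a higher electron affinity than P, contrary to the simple trend — adding an electron to P's half-filled 3p³ is unfavourable, so Si (3p²) has the more exothermic EA.
Tabulated electron affinity (kJ/mol): Si 134, P 72, S 200, Rb 47, Sr 5.
So from highest to lowest: S > Si > P > Rb > Sr.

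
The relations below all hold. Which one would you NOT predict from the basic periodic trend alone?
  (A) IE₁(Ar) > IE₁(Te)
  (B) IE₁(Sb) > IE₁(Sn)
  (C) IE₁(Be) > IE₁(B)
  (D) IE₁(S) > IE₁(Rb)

(C)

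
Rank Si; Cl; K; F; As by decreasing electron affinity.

F is in period 2, group 17; Si is in period 3, group 14; Cl is in period 3, group 17; K is in period 4, group 1; As is in period 4, group 15.
Electron affinity generally becomes more exothermic across a period toward the halogens and less exothermic down a group.
Neither a single period nor a single group — weigh both effects.
As > K: both are in period 4; the period trend gives As the larger value.
Si > As: period and group pull opposite ways; the down-group shift dominates (134 vs 78 kJ/mol).
F > Si: both effects reinforce here, so F is clearly the higher of the two.
Cl > F: this pair runs against the simple trend — see the exception note.
Note the exception: Cl has a higher electron affinity than F, contrary to the simple trend — F's small 2p subshell makes the incoming electron feel strong e⁻–e⁻ repulsion, so Cl actually releases more energy on gaining an electron.
For reference (kJ/mol): F 328, Si 134, Cl 349, K 48, As 78.
So from highest to lowest: Cl > F > Si > As > K.

Cl > F > Si > As > K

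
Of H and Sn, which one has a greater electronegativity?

Smaller atoms with higher effective nuclear charge are more electronegative.
These span different periods and groups, so the two trends combine.
H > Sn: the two effects oppose for this pair; the down-group effect wins (2.20 vs 1.96).
For reference (Pauling): H 2.20, Sn 1.96.
So H has the greater electronegativity (H > Sn).

H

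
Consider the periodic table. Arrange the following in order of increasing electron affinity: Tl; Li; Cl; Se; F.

Adding an electron releases more energy for atoms nearer the top right (short of the noble gases).
These span different periods and groups, so the two trends combine.
Li > Tl: the two effects oppose for this pair; the down-group effect wins (60 vs 19 kJ/mol).
Se > Li: the two effects oppose for this pair; the across-period effect wins (195 vs 60 kJ/mol).
F > Se: relative to Se, both the across-period and down-group shifts push F's electron affinity up.
Cl > F: this pair runs against the simple trend — see the exception note.
Note the exception: Cl has a higher electron affinity than F, contrary to the simple trend — F's small 2p subshell makes the incoming electron feel strong e⁻–e⁻ repulsion, so Cl actually releases more energy on gaining an electron.
Tabulated electron affinity (kJ/mol): Li 60, F 328, Cl 349, Se 195, Tl 19.
So from lowest to highest: Tl < Li < Se < F < Cl.

Tl < Li < Se < F < Cl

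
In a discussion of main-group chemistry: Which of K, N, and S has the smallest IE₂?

S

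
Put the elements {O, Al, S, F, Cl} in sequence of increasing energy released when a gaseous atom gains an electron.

Al < O < S < F < Cl

O is in period 2, group 16; F is in period 2, group 17; Al is in period 3, group 13; S is in period 3, group 16; Cl is in period 3, group 17.
Electron affinity generally becomes more exothermic across a period toward the halogens and less exothermic down a group.
Neither a single period nor a single group — weigh both effects.
O > Al: both effects reinforce here, so O is clearly the higher of the two.
S > O: this pair runs against the simple trend — see the exception note.
F > S: both effects reinforce here, so F is clearly the higher of the two.
Cl > F: this pair runs against the simple trend — see the exception note.
Note the exception: S has a higher electron affinity than O, contrary to the simple trend — the compact 2p subshell of O repels the added electron more than S's larger 3p does.
Note the exception: Cl has a higher electron affinity than F, contrary to the simple trend — F's small 2p subshell makes the incoming electron feel strong e⁻–e⁻ repulsion, so Cl actually releases more energy on gaining an electron.
For reference (kJ/mol): O 141, F 328, Al 42, S 200, Cl 349.
So from lowest to highest: Al < O < S < F < Cl.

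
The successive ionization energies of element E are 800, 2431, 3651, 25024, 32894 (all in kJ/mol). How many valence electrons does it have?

3

Look for the largest jump between consecutive ionization energies: IE4/IE3 ≈ 6.9, far larger than any earlier ratio.
That jump marks the point where a core electron is being removed. So the atom has 3 valence electrons.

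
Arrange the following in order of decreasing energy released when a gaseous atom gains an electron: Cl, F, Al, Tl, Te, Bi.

Cl > F > Te > Bi > Al > Tl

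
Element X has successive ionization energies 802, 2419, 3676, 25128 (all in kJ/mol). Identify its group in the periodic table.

Look for the largest jump between consecutive ionization energies: IE4/IE3 ≈ 6.8, far larger than any earlier ratio.
That jump marks the point where a core electron is being removed. So the atom has 3 valence electrons.
A main-group element with 3 valence electrons is in group 13.

Group 13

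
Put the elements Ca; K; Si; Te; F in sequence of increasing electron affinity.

Ca < K < Si < Te < F

F is in period 2, group 17; Si is in period 3, group 14; K is in period 4, group 1; Ca is in period 4, group 2; Te is in period 5, group 16.
Electron affinity generally becomes more exothermic across a period toward the halogens and less exothermic down a group.
Here both period and group differ, so the two effects have to be weighed against each other.
K > Ca: this pair runs against the simple trend — see the exception note.
Si > K: relative to K, both the across-period and down-group shifts push Si's electron affinity up.
Te > Si: period and group pull opposite ways; the across-period shift dominates (190 vs 134 kJ/mol).
F > Te: relative to Te, both the across-period and down-group shifts push F's electron affinity up.
Note the exception: K has a higher electron affinity than Ca, contrary to the simple trend — adding an electron to Ca (ns²) has to open a new, higher-energy np subshell, which is unfavourable.
For reference (kJ/mol): F 328, Si 134, K 48, Ca 2, Te 190.
So from lowest to highest: Ca < K < Si < Te < F.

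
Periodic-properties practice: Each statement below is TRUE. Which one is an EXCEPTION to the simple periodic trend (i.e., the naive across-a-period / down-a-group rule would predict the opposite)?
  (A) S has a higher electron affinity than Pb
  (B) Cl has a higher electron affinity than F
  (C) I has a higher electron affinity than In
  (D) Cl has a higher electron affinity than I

(B)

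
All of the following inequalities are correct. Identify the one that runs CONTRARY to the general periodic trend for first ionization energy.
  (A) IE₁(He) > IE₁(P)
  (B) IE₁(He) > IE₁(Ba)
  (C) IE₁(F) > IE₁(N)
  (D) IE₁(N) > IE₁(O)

The general trend: first ionization energy increases across a period and decreases down a group.
(A) He (period 1, group 18) vs P (period 3, group 15): the stated order agrees with the simple trend.
(B) He (period 1, group 18) vs Ba (period 6, group 2): the stated order agrees with the simple trend.
(C) F (period 2, group 17) vs N (period 2, group 15): the stated order agrees with the simple trend.
(D) N (period 2, group 15) vs O (period 2, group 16): the stated order contradicts the simple trend.
The exception is (D): pairing an electron in O's 2p⁴ costs repulsion energy, so O ionizes more easily than half-filled N (2p³).

(D)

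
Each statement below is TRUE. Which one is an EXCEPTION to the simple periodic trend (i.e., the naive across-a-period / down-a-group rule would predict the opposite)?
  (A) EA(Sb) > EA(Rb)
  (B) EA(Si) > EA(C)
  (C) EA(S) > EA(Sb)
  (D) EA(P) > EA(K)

The general trend: electron affinity increases across a period and decreases down a group.
(A) Sb (period 5, group 15) vs Rb (period 5, group 1): the stated order agrees with the simple trend.
(B) Si (period 3, group 14) vs C (period 2, group 14): the stated order contradicts the simple trend.
(C) S (period 3, group 16) vs Sb (period 5, group 15): the stated order agrees with the simple trend.
(D) P (period 3, group 15) vs K (period 4, group 1): the stated order agrees with the simple trend.
The exception is (B): Si's larger, more diffuse 3p orbitals accept an added electron slightly more readily than C's compact 2p.

(B)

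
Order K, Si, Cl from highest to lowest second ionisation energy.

Consider each +1 ion: K⁺ is the bare [Ar] core; Si⁺ still has 3 valence electrons; Cl⁺ still has 6 valence electrons.
Core electrons are held far more tightly than valence electrons, so K tops the IE_2 order.
Valence configurations: Si⁺ [Ne]3s²3p¹, Cl⁺ [Ne]3s²3p⁴.
Tabulated IE_2 (kJ/mol): K 3052, Si 1577, Cl 2298.
So the second ionization energies run Si < Cl < K.

K > Cl > Si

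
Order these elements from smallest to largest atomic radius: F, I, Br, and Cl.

F < Cl < Br < I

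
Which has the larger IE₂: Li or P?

Consider each +1 ion: Li⁺ is the bare [He] core; P⁺ still has 4 valence electrons.
Pulling an electron out of a noble-gas core costs far more than removing a remaining valence electron, so Li sits at the high end of IE_2.
Approximate IE_2 values (kJ/mol): Li 7298, P 1907.
Hence IE_2: P < Li.

Li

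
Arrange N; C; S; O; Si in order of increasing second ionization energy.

Si < S < C < N < O

Consider each +1 ion: N⁺ still has 4 valence electrons; C⁺ still has 3 valence electrons; S⁺ still has 5 valence electrons; O⁺ still has 5 valence electrons; Si⁺ still has 3 valence electrons.
All are still removing valence electrons, so compare the +1 ions as you would atoms: IE_2 generally rises across a period (higher Z_eff) and falls down a group (larger shell), subject to the usual subshell exceptions.
Valence configurations: N⁺ [He]2s²2p², C⁺ [He]2s²2p¹, S⁺ [Ne]3s²3p³, O⁺ [He]2s²2p³, Si⁺ [Ne]3s²3p¹.
Approximate IE_2 values (kJ/mol): N 2856, C 2353, S 2252, O 3388, Si 1577.
So the second ionization energies run Si < S < C < N < O.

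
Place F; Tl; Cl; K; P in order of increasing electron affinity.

Tl, K, P, F, Cl

F is in period 2, group 17; P is in period 3, group 15; Cl is in period 3, group 17; K is in period 4, group 1; Tl is in period 6, group 13.
Adding an electron releases more energy for atoms nearer the top right (short of the noble gases).
Neither a single period nor a single group — weigh both effects.
K > Tl: the two effects oppose for this pair; the down-group effect wins (48 vs 19 kJ/mol).
P > K: relative to K, both the across-period and down-group shifts push P's electron affinity up.
F > P: relative to P, both the across-period and down-group shifts push F's electron affinity up.
Cl > F: this pair runs against the simple trend — see the exception note.
Note the exception: Cl has a higher electron affinity than F, contrary to the simple trend — F's small 2p subshell makes the incoming electron feel strong e⁻–e⁻ repulsion, so Cl actually releases more energy on gaining an electron.
For reference (kJ/mol): F 328, P 72, Cl 349, K 48, Tl 19.
So from lowest to highest: Tl < K < P < F < Cl.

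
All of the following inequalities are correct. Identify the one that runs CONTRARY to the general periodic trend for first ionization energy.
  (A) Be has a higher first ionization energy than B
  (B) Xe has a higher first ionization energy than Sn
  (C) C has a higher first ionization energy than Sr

The general trend: first ionization energy increases across a period and decreases down a group.
(A) Be (period 2, group 2) vs B (period 2, group 13): the stated order contradicts the simple trend.
(B) Xe (period 5, group 18) vs Sn (period 5, group 14): the stated order agrees with the simple trend.
(C) C (period 2, group 14) vs Sr (period 5, group 2): the stated order agrees with the simple trend.
The exception is (A): removing B's lone 2p electron is easier than breaking Be's filled 2s².

(A)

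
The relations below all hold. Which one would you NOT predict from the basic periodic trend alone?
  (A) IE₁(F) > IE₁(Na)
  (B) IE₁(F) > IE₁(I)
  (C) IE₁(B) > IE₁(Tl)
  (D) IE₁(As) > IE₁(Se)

(D)

The general trend: first ionization energy increases across a period and decreases down a group.
(A) F (period 2, group 17) vs Na (period 3, group 1): the stated order agrees with the simple trend.
(B) F (period 2, group 17) vs I (period 5, group 17): the stated order agrees with the simple trend.
(C) B (period 2, group 13) vs Tl (period 6, group 13): the stated order agrees with the simple trend.
(D) As (period 4, group 15) vs Se (period 4, group 16): the stated order contradicts the simple trend.
The exception is (D): Se (4p⁴) ionizes more easily than half-filled As (4p³).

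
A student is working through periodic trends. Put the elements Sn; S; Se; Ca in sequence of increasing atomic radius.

S, Se, Sn, Ca

S is in period 3, group 16; Ca is in period 4, group 2; Se is in period 4, group 16; Sn is in period 5, group 14.
Moving right in a period, electrons are added to the same shell under a stronger nuclear pull, so atoms get smaller; moving down, a new shell is opened and atoms get larger.
Here both period and group differ, so the two effects have to be weighed against each other.
Se > S: they share group 16; the group trend gives Se the larger value.
Sn > Se: relative to Se, both the across-period and down-group shifts push Sn's atomic radius up.
Ca > Sn: period and group pull opposite ways; the across-period shift dominates (171 vs 140 pm).
For reference (pm): S 103, Ca 171, Se 116, Sn 140.
So from smallest to largest: S < Se < Sn < Ca.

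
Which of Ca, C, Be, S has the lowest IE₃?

Consider each +2 ion: Ca²⁺ is the bare [Ar] core; C²⁺ still has 2 valence electrons; Be²⁺ is the bare [He] core; S²⁺ still has 4 valence electrons.
Pulling an electron out of a noble-gas core costs far more than removing a remaining valence electron, so Ca and Be sit at the high end of IE_3.
Valence configurations: C²⁺ [He]2s², S²⁺ [Ne]3s²3p².
Approximate IE_3 values (kJ/mol): Ca 4912, C 4620, Be 14849, S 3357.
Putting it together, IE_3: S < C < Ca < Be.

S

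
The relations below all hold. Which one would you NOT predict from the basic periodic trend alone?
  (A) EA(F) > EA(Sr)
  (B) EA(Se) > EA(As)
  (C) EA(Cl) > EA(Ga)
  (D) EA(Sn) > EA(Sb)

The general trend: electron affinity increases across a period and decreases down a group.
(A) F (period 2, group 17) vs Sr (period 5, group 2): the stated order agrees with the simple trend.
(B) Se (period 4, group 16) vs As (period 4, group 15): the stated order agrees with the simple trend.
(C) Cl (period 3, group 17) vs Ga (period 4, group 13): the stated order agrees with the simple trend.
(D) Sn (period 5, group 14) vs Sb (period 5, group 15): the stated order contradicts the simple trend.
The exception is (D): adding an electron to Sb's half-filled 5p³ is unfavourable, so Sn has the more exothermic EA.

(D)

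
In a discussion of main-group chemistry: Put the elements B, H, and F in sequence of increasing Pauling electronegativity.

B, H, F

Smaller atoms with higher effective nuclear charge are more electronegative.
Neither a single period nor a single group — weigh both effects.
H > B: period and group pull opposite ways; the down-group shift dominates (2.20 vs 2.04).
F > H: the two effects oppose for this pair; the across-period effect wins (3.98 vs 2.20).
For reference (Pauling): H 2.20, B 2.04, F 3.98.
So from lowest to highest: B < H < F.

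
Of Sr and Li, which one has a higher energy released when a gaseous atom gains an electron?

Li is in period 2, group 1; Sr is in period 5, group 2.
Atoms with high Z_eff and room in the valence shell (especially the halogens) have the most exothermic electron affinities.
Here both period and group differ, so the two effects have to be weighed against each other.
Li > Sr: period and group pull opposite ways; the down-group shift dominates (60 vs 5 kJ/mol).
Approximate values (kJ/mol): Li 60, Sr 5.
So Li has the higher energy released when a gaseous atom gains an electron (Li > Sr).

Li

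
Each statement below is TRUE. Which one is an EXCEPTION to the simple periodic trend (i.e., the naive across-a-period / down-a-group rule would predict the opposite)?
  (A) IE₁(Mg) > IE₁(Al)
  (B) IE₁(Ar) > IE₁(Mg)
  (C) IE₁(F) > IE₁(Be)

(A)

The general trend: first ionisation energy increases across a period and decreases down a group.
(A) Mg (period 3, group 2) vs Al (period 3, group 13): the stated order contradicts the simple trend.
(B) Ar (period 3, group 18) vs Mg (period 3, group 2): the stated order agrees with the simple trend.
(C) F (period 2, group 17) vs Be (period 2, group 2): the stated order agrees with the simple trend.
The exception is (A): Al's single 3p electron is easier to remove than one from Mg's filled 3s².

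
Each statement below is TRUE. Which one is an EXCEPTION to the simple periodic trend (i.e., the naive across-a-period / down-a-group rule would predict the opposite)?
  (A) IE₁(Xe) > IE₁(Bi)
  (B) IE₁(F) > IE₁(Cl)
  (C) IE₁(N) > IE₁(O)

(C)

The general trend: first ionization energy increases across a period and decreases down a group.
(A) Xe (period 5, group 18) vs Bi (period 6, group 15): the stated order agrees with the simple trend.
(B) F (period 2, group 17) vs Cl (period 3, group 17): the stated order agrees with the simple trend.
(C) N (period 2, group 15) vs O (period 2, group 16): the stated order contradicts the simple trend.
The exception is (C): pairing an electron in O's 2p⁴ costs repulsion energy, so O ionizes more easily than half-filled N (2p³).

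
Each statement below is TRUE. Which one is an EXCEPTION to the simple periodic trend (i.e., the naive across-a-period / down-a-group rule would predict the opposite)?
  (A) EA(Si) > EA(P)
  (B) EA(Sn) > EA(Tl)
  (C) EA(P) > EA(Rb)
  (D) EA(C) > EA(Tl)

The general trend: electron affinity increases across a period and decreases down a group.
(A) Si (period 3, group 14) vs P (period 3, group 15): the stated order contradicts the simple trend.
(B) Sn (period 5, group 14) vs Tl (period 6, group 13): the stated order agrees with the simple trend.
(C) P (period 3, group 15) vs Rb (period 5, group 1): the stated order agrees with the simple trend.
(D) C (period 2, group 14) vs Tl (period 6, group 13): the stated order agrees with the simple trend.
The exception is (A): adding an electron to P's half-filled 3p³ is unfavourable, so Si (3p²) has the more exothermic EA.

(A)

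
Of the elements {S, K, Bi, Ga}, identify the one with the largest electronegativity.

S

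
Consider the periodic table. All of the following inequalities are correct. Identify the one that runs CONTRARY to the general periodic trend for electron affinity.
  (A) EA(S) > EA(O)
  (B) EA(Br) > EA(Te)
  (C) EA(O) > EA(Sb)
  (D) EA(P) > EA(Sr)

The general trend: electron affinity increases across a period and decreases down a group.
(A) S (period 3, group 16) vs O (period 2, group 16): the stated order contradicts the simple trend.
(B) Br (period 4, group 17) vs Te (period 5, group 16): the stated order agrees with the simple trend.
(C) O (period 2, group 16) vs Sb (period 5, group 15): the stated order agrees with the simple trend.
(D) P (period 3, group 15) vs Sr (period 5, group 2): the stated order agrees with the simple trend.
The exception is (A): the compact 2p subshell of O repels the added electron more than S's larger 3p does.

(A)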